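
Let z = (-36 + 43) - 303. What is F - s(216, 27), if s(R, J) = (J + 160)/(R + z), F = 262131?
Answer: 20970667/80 ≈ 2.6213e+5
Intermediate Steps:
z = -296 (z = 7 - 303 = -296)
s(R, J) = (160 + J)/(-296 + R) (s(R, J) = (J + 160)/(R - 296) = (160 + J)/(-296 + R))
F - s(216, 27) = 262131 - (160 + 27)/(-296 + 216) = 262131 - 187/(-80) = 262131 - (-1)*187/80 = 262131 - 1*(-187/80) = 262131 + 187/80 = 20970667/80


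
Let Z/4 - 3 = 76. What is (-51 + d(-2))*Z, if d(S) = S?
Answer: -16748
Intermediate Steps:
Z = 316 (Z = 12 + 4*76 = 12 + 304 = 316)
(-51 + d(-2))*Z = (-51 - 2)*316 = -53*316 = -16748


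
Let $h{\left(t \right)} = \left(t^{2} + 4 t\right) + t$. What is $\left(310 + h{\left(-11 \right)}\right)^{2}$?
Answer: $141376$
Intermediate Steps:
$h{\left(t \right)} = t^{2} + 5 t$
$\left(310 + h{\left(-11 \right)}\right)^{2} = \left(310 - 11 \left(5 - 11\right)\right)^{2} = \left(310 - -66\right)^{2} = \left(310 + 66\right)^{2} = 376^{2} = 141376$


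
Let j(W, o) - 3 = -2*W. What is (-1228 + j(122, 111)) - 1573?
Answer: -3042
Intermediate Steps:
j(W, o) = 3 - 2*W
(-1228 + j(122, 111)) - 1573 = (-1228 + (3 - 2*122)) - 1573 = (-1228 + (3 - 244)) - 1573 = (-1228 - 241) - 1573 = -1469 - 1573 = -3042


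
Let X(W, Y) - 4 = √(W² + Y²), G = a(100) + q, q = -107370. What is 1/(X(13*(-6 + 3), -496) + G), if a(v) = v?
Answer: -107266/11505747219 - √247537/11505747219 ≈ -9.3661e-6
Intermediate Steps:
G = -107270 (G = 100 - 107370 = -107270)
X(W, Y) = 4 + √(W² + Y²)
1/(X(13*(-6 + 3), -496) + G) = 1/((4 + √((13*(-6 + 3))² + (-496)²)) - 107270) = 1/((4 + √((13*(-3))² + 246016)) - 107270) = 1/((4 + √((-39)² + 246016)) - 107270) = 1/((4 + √(1521 + 246016)) - 107270) = 1/((4 + √247537) - 107270) = 1/(-107266 + √247537)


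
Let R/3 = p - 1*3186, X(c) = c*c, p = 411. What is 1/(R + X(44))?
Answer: -1/6389 ≈ -0.00015652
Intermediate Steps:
X(c) = c²
R = -8325 (R = 3*(411 - 1*3186) = 3*(411 - 3186) = 3*(-2775) = -8325)
1/(R + X(44)) = 1/(-8325 + 44²) = 1/(-8325 + 1936) = 1/(-6389) = -1/6389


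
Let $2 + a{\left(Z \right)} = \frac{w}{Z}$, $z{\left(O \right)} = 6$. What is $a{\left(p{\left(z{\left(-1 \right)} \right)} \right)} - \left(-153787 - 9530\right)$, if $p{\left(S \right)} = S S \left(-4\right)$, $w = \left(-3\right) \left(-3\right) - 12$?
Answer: $\frac{7839121}{48} \approx 1.6332 \cdot 10^{5}$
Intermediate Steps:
$w = -3$ ($w = 9 - 12 = -3$)
$p{\left(S \right)} = - 4 S^{2}$ ($p{\left(S \right)} = S^{2} \left(-4\right) = - 4 S^{2}$)
$a{\left(Z \right)} = -2 - \frac{3}{Z}$
$a{\left(p{\left(z{\left(-1 \right)} \right)} \right)} - \left(-153787 - 9530\right) = \left(-2 - \frac{3}{\left(-4\right) 6^{2}}\right) - \left(-153787 - 9530\right) = \left(-2 - \frac{3}{\left(-4\right) 36}\right) - -163317 = \left(-2 - \frac{3}{-144}\right) + 163317 = \left(-2 - - \frac{1}{48}\right) + 163317 = \left(-2 + \frac{1}{48}\right) + 163317 = - \frac{95}{48} + 163317 = \frac{7839121}{48}$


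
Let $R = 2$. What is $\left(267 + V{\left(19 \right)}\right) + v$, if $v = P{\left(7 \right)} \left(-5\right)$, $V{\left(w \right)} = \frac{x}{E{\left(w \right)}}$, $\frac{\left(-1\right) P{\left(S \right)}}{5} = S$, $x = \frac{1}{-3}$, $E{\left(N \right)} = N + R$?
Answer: $\frac{27845}{63} \approx 441.98$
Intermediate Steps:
$E{\left(N \right)} = 2 + N$ ($E{\left(N \right)} = N + 2 = 2 + N$)
$x = - \frac{1}{3} \approx -0.33333$
$P{\left(S \right)} = - 5 S$
$V{\left(w \right)} = - \frac{1}{3 \left(2 + w\right)}$
$v = 175$ ($v = \left(-5\right) 7 \left(-5\right) = \left(-35\right) \left(-5\right) = 175$)
$\left(267 + V{\left(19 \right)}\right) + v = \left(267 - \frac{1}{6 + 3 \cdot 19}\right) + 175 = \left(267 - \frac{1}{6 + 57}\right) + 175 = \left(267 - \frac{1}{63}\right) + 175 = \frac{16820}{63} + 175 = \frac{27845}{63}$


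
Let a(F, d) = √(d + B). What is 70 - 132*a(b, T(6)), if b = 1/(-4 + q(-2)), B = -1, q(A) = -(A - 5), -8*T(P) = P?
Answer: 70 - 66*I*√7 ≈ 70.0 - 174.62*I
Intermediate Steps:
T(P) = -P/8
q(A) = 5 - A (q(A) = -(-5 + A) = 5 - A)
b = ⅓ (b = 1/(-4 + (5 - 1*(-2))) = 1/(-4 + (5 + 2)) = 1/(-4 + 7) = 1/3 = ⅓ ≈ 0.33333)
a(F, d) = √(-1 + d) (a(F, d) = √(d - 1) = √(-1 + d))
70 - 132*a(b, T(6)) = 70 - 132*√(-1 - ⅛*6) = 70 - 132*√(-1 - ¾) = 70 - 66*I*√7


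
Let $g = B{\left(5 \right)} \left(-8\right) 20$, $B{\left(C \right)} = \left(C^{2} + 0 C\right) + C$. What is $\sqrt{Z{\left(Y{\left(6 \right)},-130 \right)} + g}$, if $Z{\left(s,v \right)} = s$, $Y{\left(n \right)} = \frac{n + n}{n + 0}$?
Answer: $i \sqrt{4798} \approx 69.268 i$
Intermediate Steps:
$Y{\left(n \right)} = 2$ ($Y{\left(n \right)} = \frac{2 n}{n} = 2$)
$B{\left(C \right)} = C + C^{2}$ ($B{\left(C \right)} = \left(C^{2} + 0\right) + C = C^{2} + C = C + C^{2}$)
$g = -4800$ ($g = 5 \left(1 + 5\right) \left(-8\right) 20 = 5 \cdot 6 \left(-8\right) 20 = 30 \left(-8\right) 20 = \left(-240\right) 20 = -4800$)
$\sqrt{Z{\left(Y{\left(6 \right)},-130 \right)} + g} = \sqrt{2 - 4800} = \sqrt{-4798} = i \sqrt{4798}$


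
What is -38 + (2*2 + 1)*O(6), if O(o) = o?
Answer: -8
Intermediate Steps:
-38 + (2*2 + 1)*O(6) = -38 + (2*2 + 1)*6 = -38 + (4 + 1)*6 = -38 + 5*6 = -38 + 30 = -8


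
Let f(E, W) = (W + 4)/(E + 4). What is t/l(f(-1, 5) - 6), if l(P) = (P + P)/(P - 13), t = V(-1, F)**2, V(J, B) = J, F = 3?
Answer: 8/3 ≈ 2.6667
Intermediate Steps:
f(E, W) = (4 + W)/(4 + E)
t = 1 (t = (-1)**2 = 1)
l(P) = 2*P/(-13 + P) (l(P) = (2*P)/(-13 + P) = 2*P/(-13 + P))
t/l(f(-1, 5) - 6) = 1/(2*((4 + 5)/(4 - 1) - 6)/(-13 + ((4 + 5)/(4 - 1) - 6))) = 1/(2*(9/3 - 6)/(-13 + (9/3 - 6))) = 1/(2*((1/3)*9 - 6)/(-13 + ((1/3)*9 - 6))) = 1/(2*(3 - 6)/(-13 + (3 - 6))) = 1/(2*(-3)/(-13 - 3)) = 1/(2*(-3)/(-16)) = 1/(2*(-3)*(-1/16)) = 1/(3/8) = 1*(8/3) = 8/3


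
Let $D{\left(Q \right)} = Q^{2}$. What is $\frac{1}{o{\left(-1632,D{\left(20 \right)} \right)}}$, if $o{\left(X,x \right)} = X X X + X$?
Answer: $- \frac{1}{4346709600} \approx -2.3006 \cdot 10^{-10}$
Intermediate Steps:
$o{\left(X,x \right)} = X + X^{3}$ ($o{\left(X,x \right)} = X^{2} X + X = X^{3} + X = X + X^{3}$)
$\frac{1}{o{\left(-1632,D{\left(20 \right)} \right)}} = \frac{1}{-1632 + \left(-1632\right)^{3}} = \frac{1}{-1632 - 4346707968} = \frac{1}{-4346709600} = - \frac{1}{4346709600}$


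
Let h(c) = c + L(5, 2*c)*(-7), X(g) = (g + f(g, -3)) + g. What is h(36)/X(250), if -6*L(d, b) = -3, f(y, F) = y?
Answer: 13/300 ≈ 0.043333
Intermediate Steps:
X(g) = 3*g (X(g) = (g + g) + g = 2*g + g = 3*g)
L(d, b) = 1/2 (L(d, b) = -1/6*(-3) = 1/2)
h(c) = -7/2 + c (h(c) = c + (1/2)*(-7) = c - 7/2 = -7/2 + c)
h(36)/X(250) = (-7/2 + 36)/((3*250)) = (65/2)/750 = (65/2)*(1/750) = 13/300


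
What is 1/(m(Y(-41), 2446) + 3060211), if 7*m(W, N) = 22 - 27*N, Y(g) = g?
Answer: 7/21355457 ≈ 3.2779e-7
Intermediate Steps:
m(W, N) = 22/7 - 27*N/7 (m(W, N) = (22 - 27*N)/7 = 22/7 - 27*N/7)
1/(m(Y(-41), 2446) + 3060211) = 1/((22/7 - 27/7*2446) + 3060211) = 1/((22/7 - 66042/7) + 3060211) = 1/(-66020/7 + 3060211) = 1/(21355457/7) = 7/21355457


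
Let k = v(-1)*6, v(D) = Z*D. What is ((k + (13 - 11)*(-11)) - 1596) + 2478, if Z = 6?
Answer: 824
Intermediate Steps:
v(D) = 6*D
k = -36 (k = (6*(-1))*6 = -6*6 = -36)
((k + (13 - 11)*(-11)) - 1596) + 2478 = ((-36 + (13 - 11)*(-11)) - 1596) + 2478 = ((-36 + 2*(-11)) - 1596) + 2478 = ((-36 - 22) - 1596) + 2478 = (-58 - 1596) + 2478 = -1654 + 2478 = 824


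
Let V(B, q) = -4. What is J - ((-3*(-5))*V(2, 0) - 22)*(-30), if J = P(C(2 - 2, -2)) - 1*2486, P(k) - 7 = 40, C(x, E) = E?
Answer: -4899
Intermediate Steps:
P(k) = 47 (P(k) = 7 + 40 = 47)
J = -2439 (J = 47 - 1*2486 = 47 - 2486 = -2439)
J - ((-3*(-5))*V(2, 0) - 22)*(-30) = -2439 - (-3*(-5)*(-4) - 22)*(-30) = -2439 - (15*(-4) - 22)*(-30) = -2439 - (-60 - 22)*(-30) = -2439 - (-82)*(-30) = -2439 - 1*2460 = -2439 - 2460 = -4899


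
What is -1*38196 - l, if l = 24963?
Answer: -63159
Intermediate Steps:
-1*38196 - l = -1*38196 - 1*24963 = -38196 - 24963 = -63159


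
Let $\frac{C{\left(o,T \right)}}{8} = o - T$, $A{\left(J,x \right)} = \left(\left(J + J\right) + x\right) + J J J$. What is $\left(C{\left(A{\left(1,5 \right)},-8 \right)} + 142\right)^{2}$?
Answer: $72900$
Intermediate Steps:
$A{\left(J,x \right)} = x + J^{3} + 2 J$ ($A{\left(J,x \right)} = \left(2 J + x\right) + J^{2} J = \left(x + 2 J\right) + J^{3} = x + J^{3} + 2 J$)
$C{\left(o,T \right)} = - 8 T + 8 o$ ($C{\left(o,T \right)} = 8 \left(o - T\right) = - 8 T + 8 o$)
$\left(C{\left(A{\left(1,5 \right)},-8 \right)} + 142\right)^{2} = \left(\left(\left(-8\right) \left(-8\right) + 8 \left(5 + 1^{3} + 2 \cdot 1\right)\right) + 142\right)^{2} = \left(\left(64 + 8 \left(5 + 1 + 2\right)\right) + 142\right)^{2} = \left(\left(64 + 8 \cdot 8\right) + 142\right)^{2} = \left(\left(64 + 64\right) + 142\right)^{2} = \left(128 + 142\right)^{2} = 270^{2} = 72900$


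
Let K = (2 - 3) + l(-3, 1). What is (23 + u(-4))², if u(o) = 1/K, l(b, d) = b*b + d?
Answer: 43264/81 ≈ 534.12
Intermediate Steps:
l(b, d) = d + b² (l(b, d) = b² + d = d + b²)
K = 9 (K = (2 - 3) + (1 + (-3)²) = -1 + (1 + 9) = -1 + 10 = 9)
u(o) = ⅑ (u(o) = 1/9 = ⅑)
(23 + u(-4))² = (23 + ⅑)² = (208/9)² = 43264/81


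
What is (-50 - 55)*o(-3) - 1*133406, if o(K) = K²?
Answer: -134351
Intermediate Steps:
(-50 - 55)*o(-3) - 1*133406 = (-50 - 55)*(-3)² - 1*133406 = -105*9 - 133406 = -945 - 133406 = -134351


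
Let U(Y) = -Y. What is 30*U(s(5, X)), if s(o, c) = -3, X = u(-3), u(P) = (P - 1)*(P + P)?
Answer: 90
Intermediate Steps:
u(P) = 2*P*(-1 + P) (u(P) = (-1 + P)*(2*P) = 2*P*(-1 + P))
X = 24 (X = 2*(-3)*(-1 - 3) = 2*(-3)*(-4) = 24)
30*U(s(5, X)) = 30*(-1*(-3)) = 30*3 = 90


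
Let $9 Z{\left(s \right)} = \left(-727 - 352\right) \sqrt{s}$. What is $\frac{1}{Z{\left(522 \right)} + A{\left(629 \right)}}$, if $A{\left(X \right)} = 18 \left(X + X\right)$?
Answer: $\frac{101898}{2273615323} + \frac{3237 \sqrt{58}}{4547230646} \approx 5.0239 \cdot 10^{-5}$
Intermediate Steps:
$A{\left(X \right)} = 36 X$ ($A{\left(X \right)} = 18 \cdot 2 X = 36 X$)
$Z{\left(s \right)} = - \frac{1079 \sqrt{s}}{9}$ ($Z{\left(s \right)} = \frac{\left(-727 - 352\right) \sqrt{s}}{9} = \frac{\left(-1079\right) \sqrt{s}}{9} = - \frac{1079 \sqrt{s}}{9}$)
$\frac{1}{Z{\left(522 \right)} + A{\left(629 \right)}} = \frac{1}{- \frac{1079 \sqrt{522}}{9} + 36 \cdot 629} = \frac{1}{- \frac{1079 \cdot 3 \sqrt{58}}{9} + 22644} = \frac{1}{- \frac{1079 \sqrt{58}}{3} + 22644} = \frac{1}{22644 - \frac{1079 \sqrt{58}}{3}}$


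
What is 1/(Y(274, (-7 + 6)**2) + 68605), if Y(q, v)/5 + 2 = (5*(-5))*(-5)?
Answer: 1/69220 ≈ 1.4447e-5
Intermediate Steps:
Y(q, v) = 615 (Y(q, v) = -10 + 5*((5*(-5))*(-5)) = -10 + 5*(-25*(-5)) = -10 + 5*125 = -10 + 625 = 615)
1/(Y(274, (-7 + 6)**2) + 68605) = 1/(615 + 68605) = 1/69220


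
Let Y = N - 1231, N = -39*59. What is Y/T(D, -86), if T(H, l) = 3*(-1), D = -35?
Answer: 3532/3 ≈ 1177.3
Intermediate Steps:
T(H, l) = -3
N = -2301
Y = -3532 (Y = -2301 - 1231 = -3532)
Y/T(D, -86) = -3532/(-3) = -3532*(-⅓) = 3532/3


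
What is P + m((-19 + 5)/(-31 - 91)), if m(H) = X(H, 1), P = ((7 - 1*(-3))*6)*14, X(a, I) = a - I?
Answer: 51186/61 ≈ 839.12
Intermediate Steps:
P = 840 (P = ((7 + 3)*6)*14 = (10*6)*14 = 60*14 = 840)
m(H) = -1 + H (m(H) = H - 1*1 = H - 1 = -1 + H)
P + m((-19 + 5)/(-31 - 91)) = 840 + (-1 + (-19 + 5)/(-31 - 91)) = 840 + (-1 - 14/(-122)) = 840 + (-1 - 14*(-1/122)) = 840 + (-1 + 7/61) = 840 - 54/61 = 51186/61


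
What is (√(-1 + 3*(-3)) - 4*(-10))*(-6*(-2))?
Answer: 480 + 12*I*√10 ≈ 480.0 + 37.947*I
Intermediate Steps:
(√(-1 + 3*(-3)) - 4*(-10))*(-6*(-2)) = (√(-1 - 9) + 40)*12 = (√(-10) + 40)*12 = (I*√10 + 40)*12 = (40 + I*√10)*12 = 480 + 12*I*√10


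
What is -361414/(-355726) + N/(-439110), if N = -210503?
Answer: 2383488691/1593906570 ≈ 1.4954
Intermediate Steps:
-361414/(-355726) + N/(-439110) = -361414/(-355726) - 210503/(-439110) = -361414*(-1/355726) - 210503*(-1/439110) = 180707/177863 + 210503/439110 = 2383488691/1593906570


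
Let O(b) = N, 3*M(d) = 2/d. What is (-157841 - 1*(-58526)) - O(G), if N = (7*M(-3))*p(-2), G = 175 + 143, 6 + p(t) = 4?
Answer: -893863/9 ≈ -99318.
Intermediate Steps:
p(t) = -2 (p(t) = -6 + 4 = -2)
G = 318
M(d) = 2/(3*d) (M(d) = (2/d)/3 = 2/(3*d))
N = 28/9 (N = (7*((2/3)/(-3)))*(-2) = (7*((2/3)*(-1/3)))*(-2) = (7*(-2/9))*(-2) = -14/9*(-2) = 28/9 ≈ 3.1111)
O(b) = 28/9
(-157841 - 1*(-58526)) - O(G) = (-157841 - 1*(-58526)) - 1*28/9 = (-157841 + 58526) - 28/9 = -99315 - 28/9 = -893863/9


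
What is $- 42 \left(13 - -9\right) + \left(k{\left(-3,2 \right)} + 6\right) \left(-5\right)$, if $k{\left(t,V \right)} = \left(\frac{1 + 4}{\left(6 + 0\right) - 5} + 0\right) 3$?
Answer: $-1029$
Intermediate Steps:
$k{\left(t,V \right)} = 15$ ($k{\left(t,V \right)} = \left(\frac{5}{6 - 5} + 0\right) 3 = \left(\frac{5}{1} + 0\right) 3 = \left(5 \cdot 1 + 0\right) 3 = \left(5 + 0\right) 3 = 5 \cdot 3 = 15$)
$- 42 \left(13 - -9\right) + \left(k{\left(-3,2 \right)} + 6\right) \left(-5\right) = - 42 \left(13 - -9\right) + \left(15 + 6\right) \left(-5\right) = - 42 \left(13 + 9\right) + 21 \left(-5\right) = \left(-42\right) 22 - 105 = -924 - 105 = -1029$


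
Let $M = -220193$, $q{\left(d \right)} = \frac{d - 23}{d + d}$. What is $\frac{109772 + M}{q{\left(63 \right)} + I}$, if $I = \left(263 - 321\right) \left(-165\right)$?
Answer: $- \frac{6956523}{602930} \approx -11.538$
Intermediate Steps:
$q{\left(d \right)} = \frac{-23 + d}{2 d}$
$I = 9570$ ($I = \left(-58\right) \left(-165\right) = 9570$)
$\frac{109772 + M}{q{\left(63 \right)} + I} = \frac{109772 - 220193}{\frac{-23 + 63}{2 \cdot 63} + 9570} = - \frac{110421}{\frac{1}{2} \cdot \frac{1}{63} \cdot 40 + 9570} = - \frac{110421}{\frac{20}{63} + 9570} = - \frac{110421}{\frac{602930}{63}} = \left(-110421\right) \frac{63}{602930} = - \frac{6956523}{602930}$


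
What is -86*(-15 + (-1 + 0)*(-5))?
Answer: 860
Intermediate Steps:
-86*(-15 + (-1 + 0)*(-5)) = -86*(-15 - 1*(-5)) = -86*(-15 + 5) = -86*(-10) = 860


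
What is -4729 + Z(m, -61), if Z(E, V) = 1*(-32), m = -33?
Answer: -4761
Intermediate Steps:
Z(E, V) = -32
-4729 + Z(m, -61) = -4729 - 32 = -4761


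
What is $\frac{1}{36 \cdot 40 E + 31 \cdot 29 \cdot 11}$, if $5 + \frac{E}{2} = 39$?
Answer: $\frac{1}{107809} \approx 9.2757 \cdot 10^{-6}$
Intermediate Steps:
$E = 68$ ($E = -10 + 2 \cdot 39 = -10 + 78 = 68$)
$\frac{1}{36 \cdot 40 E + 31 \cdot 29 \cdot 11} = \frac{1}{36 \cdot 40 \cdot 68 + 31 \cdot 29 \cdot 11} = \frac{1}{1440 \cdot 68 + 899 \cdot 11} = \frac{1}{97920 + 9889} = \frac{1}{107809}$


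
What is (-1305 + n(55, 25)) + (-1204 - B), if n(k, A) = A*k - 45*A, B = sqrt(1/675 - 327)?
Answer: -2259 - 2*I*sqrt(165543)/45 ≈ -2259.0 - 18.083*I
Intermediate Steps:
B = 2*I*sqrt(165543)/45 (B = sqrt(1/675 - 327) = sqrt(-220724/675) = 2*I*sqrt(165543)/45 ≈ 18.083*I)
n(k, A) = -45*A + A*k
(-1305 + n(55, 25)) + (-1204 - B) = (-1305 + 25*(-45 + 55)) + (-1204 - 2*I*sqrt(165543)/45) = (-1305 + 25*10) + (-1204 - 2*I*sqrt(165543)/45) = (-1305 + 250) + (-1204 - 2*I*sqrt(165543)/45) = -1055 + (-1204 - 2*I*sqrt(165543)/45) = -2259 - 2*I*sqrt(165543)/45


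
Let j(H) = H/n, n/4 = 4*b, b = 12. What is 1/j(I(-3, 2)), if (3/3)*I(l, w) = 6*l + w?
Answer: -12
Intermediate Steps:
I(l, w) = w + 6*l (I(l, w) = 6*l + w = w + 6*l)
n = 192 (n = 4*(4*12) = 4*48 = 192)
j(H) = H/192
1/j(I(-3, 2)) = 1/((2 + 6*(-3))/192) = 1/((2 - 18)/192) = 1/((1/192)*(-16)) = 1/(-1/12) = -12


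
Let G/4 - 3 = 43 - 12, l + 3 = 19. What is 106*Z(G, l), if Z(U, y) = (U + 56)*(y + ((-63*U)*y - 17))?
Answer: -2790035328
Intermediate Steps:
l = 16 (l = -3 + 19 = 16)
G = 136 (G = 12 + 4*(43 - 12) = 12 + 4*31 = 12 + 124 = 136)
Z(U, y) = (56 + U)*(-17 + y - 63*U*y) (Z(U, y) = (56 + U)*(y + (-63*U*y - 17)) = (56 + U)*(y + (-17 - 63*U*y)) = (56 + U)*(-17 + y - 63*U*y))
106*Z(G, l) = 106*(-952 - 17*136 + 56*16 - 3527*136*16 - 63*16*136**2) = 106*(-952 - 2312 + 896 - 7674752 - 63*16*18496) = 106*(-952 - 2312 + 896 - 7674752 - 18643968) = 106*(-26321088) = -2790035328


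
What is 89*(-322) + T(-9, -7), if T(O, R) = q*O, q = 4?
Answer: -28694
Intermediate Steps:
T(O, R) = 4*O
89*(-322) + T(-9, -7) = 89*(-322) + 4*(-9) = -28658 - 36 = -28694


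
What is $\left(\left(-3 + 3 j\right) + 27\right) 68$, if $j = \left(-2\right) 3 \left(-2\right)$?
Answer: $4080$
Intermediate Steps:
$j = 12$ ($j = \left(-6\right) \left(-2\right) = 12$)
$\left(\left(-3 + 3 j\right) + 27\right) 68 = \left(\left(-3 + 3 \cdot 12\right) + 27\right) 68 = \left(\left(-3 + 36\right) + 27\right) 68 = \left(33 + 27\right) 68 = 60 \cdot 68 = 4080$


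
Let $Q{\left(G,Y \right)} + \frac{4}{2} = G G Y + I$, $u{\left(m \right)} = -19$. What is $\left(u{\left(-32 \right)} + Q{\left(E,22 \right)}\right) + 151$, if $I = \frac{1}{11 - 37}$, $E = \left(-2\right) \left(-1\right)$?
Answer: $\frac{5667}{26} \approx 217.96$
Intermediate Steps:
$E = 2$
$I = - \frac{1}{26}$ ($I = \frac{1}{-26} = - \frac{1}{26} \approx -0.038462$)
$Q{\left(G,Y \right)} = - \frac{53}{26} + Y G^{2}$ ($Q{\left(G,Y \right)} = -2 + \left(G G Y - \frac{1}{26}\right) = -2 + \left(G^{2} Y - \frac{1}{26}\right) = -2 + \left(Y G^{2} - \frac{1}{26}\right) = -2 + \left(- \frac{1}{26} + Y G^{2}\right) = - \frac{53}{26} + Y G^{2}$)
$\left(u{\left(-32 \right)} + Q{\left(E,22 \right)}\right) + 151 = \left(-19 - \left(\frac{53}{26} - 22 \cdot 2^{2}\right)\right) + 151 = \left(-19 + \left(- \frac{53}{26} + 22 \cdot 4\right)\right) + 151 = \left(-19 + \left(- \frac{53}{26} + 88\right)\right) + 151 = \left(-19 + \frac{2235}{26}\right) + 151 = \frac{1741}{26} + 151 = \frac{5667}{26}$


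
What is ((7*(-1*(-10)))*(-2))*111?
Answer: -15540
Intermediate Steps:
((7*(-1*(-10)))*(-2))*111 = ((7*10)*(-2))*111 = (70*(-2))*111 = -140*111 = -15540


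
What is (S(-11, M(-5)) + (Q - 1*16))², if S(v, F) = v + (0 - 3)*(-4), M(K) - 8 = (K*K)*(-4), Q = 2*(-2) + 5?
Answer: 196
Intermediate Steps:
Q = 1 (Q = -4 + 5 = 1)
M(K) = 8 - 4*K² (M(K) = 8 + (K*K)*(-4) = 8 + K²*(-4) = 8 - 4*K²)
S(v, F) = 12 + v (S(v, F) = v - 3*(-4) = v + 12 = 12 + v)
(S(-11, M(-5)) + (Q - 1*16))² = ((12 - 11) + (1 - 1*16))² = (1 + (1 - 16))² = (1 - 15)² = (-14)² = 196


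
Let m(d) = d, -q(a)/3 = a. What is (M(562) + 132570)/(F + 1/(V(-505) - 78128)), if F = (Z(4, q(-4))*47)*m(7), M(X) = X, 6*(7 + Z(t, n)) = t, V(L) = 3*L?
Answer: -7952273907/124462099 ≈ -63.893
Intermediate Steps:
q(a) = -3*a
Z(t, n) = -7 + t/6
F = -6251/3 (F = ((-7 + (⅙)*4)*47)*7 = ((-7 + ⅔)*47)*7 = -19/3*47*7 = -893/3*7 = -6251/3 ≈ -2083.7)
(M(562) + 132570)/(F + 1/(V(-505) - 78128)) = (562 + 132570)/(-6251/3 + 1/(3*(-505) - 78128)) = 133132/(-6251/3 + 1/(-1515 - 78128)) = 133132/(-6251/3 + 1/(-79643)) = 133132/(-6251/3 - 1/79643) = 133132/(-497848396/238929) = 133132*(-238929/497848396) = -7952273907/124462099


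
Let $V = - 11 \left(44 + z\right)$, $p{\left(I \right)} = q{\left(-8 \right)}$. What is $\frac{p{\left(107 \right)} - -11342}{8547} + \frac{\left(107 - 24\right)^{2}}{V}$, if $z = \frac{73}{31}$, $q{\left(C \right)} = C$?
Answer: $- \frac{49882795}{4094013} \approx -12.184$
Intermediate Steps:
$z = \frac{73}{31}$ ($z = 73 \cdot \frac{1}{31} = \frac{73}{31} \approx 2.3548$)
$p{\left(I \right)} = -8$
$V = - \frac{15807}{31}$ ($V = - 11 \left(44 + \frac{73}{31}\right) = \left(-11\right) \frac{1437}{31} = - \frac{15807}{31} \approx -509.9$)
$\frac{p{\left(107 \right)} - -11342}{8547} + \frac{\left(107 - 24\right)^{2}}{V} = \frac{-8 - -11342}{8547} + \frac{\left(107 - 24\right)^{2}}{- \frac{15807}{31}} = \left(-8 + 11342\right) \frac{1}{8547} + 83^{2} \left(- \frac{31}{15807}\right) = 11334 \cdot \frac{1}{8547} + 6889 \left(- \frac{31}{15807}\right) = \frac{3778}{2849} - \frac{213559}{15807} = - \frac{49882795}{4094013}$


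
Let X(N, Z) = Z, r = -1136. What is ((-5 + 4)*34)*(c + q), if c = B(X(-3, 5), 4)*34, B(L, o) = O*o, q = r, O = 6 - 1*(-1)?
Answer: 6256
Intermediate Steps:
O = 7 (O = 6 + 1 = 7)
q = -1136
B(L, o) = 7*o
c = 952 (c = (7*4)*34 = 28*34 = 952)
((-5 + 4)*34)*(c + q) = ((-5 + 4)*34)*(952 - 1136) = -1*34*(-184) = -34*(-184) = 6256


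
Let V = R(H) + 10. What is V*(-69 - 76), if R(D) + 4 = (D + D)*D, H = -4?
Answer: -5510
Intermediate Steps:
R(D) = -4 + 2*D² (R(D) = -4 + (D + D)*D = -4 + (2*D)*D = -4 + 2*D²)
V = 38 (V = (-4 + 2*(-4)²) + 10 = (-4 + 2*16) + 10 = (-4 + 32) + 10 = 28 + 10 = 38)
V*(-69 - 76) = 38*(-69 - 76) = 38*(-145) = -5510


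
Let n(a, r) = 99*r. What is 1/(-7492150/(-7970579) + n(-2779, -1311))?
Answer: -7970579/1034485985681 ≈ -7.7049e-6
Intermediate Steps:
1/(-7492150/(-7970579) + n(-2779, -1311)) = 1/(-7492150/(-7970579) + 99*(-1311)) = 1/(-7492150*(-1/7970579) - 129789) = 1/(7492150/7970579 - 129789) = 1/(-1034485985681/7970579) = -7970579/1034485985681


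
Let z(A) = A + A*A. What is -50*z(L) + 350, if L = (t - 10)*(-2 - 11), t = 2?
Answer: -545650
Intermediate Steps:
L = 104 (L = (2 - 10)*(-2 - 11) = -8*(-13) = 104)
z(A) = A + A**2
-50*z(L) + 350 = -5200*(1 + 104) + 350 = -5200*105 + 350 = -50*10920 + 350 = -546000 + 350 = -545650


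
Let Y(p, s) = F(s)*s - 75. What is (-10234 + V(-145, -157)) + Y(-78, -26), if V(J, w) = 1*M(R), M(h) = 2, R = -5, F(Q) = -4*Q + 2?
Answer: -13063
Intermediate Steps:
F(Q) = 2 - 4*Q
Y(p, s) = -75 + s*(2 - 4*s) (Y(p, s) = (2 - 4*s)*s - 75 = s*(2 - 4*s) - 75 = -75 + s*(2 - 4*s))
V(J, w) = 2 (V(J, w) = 1*2 = 2)
(-10234 + V(-145, -157)) + Y(-78, -26) = (-10234 + 2) + (-75 - 4*(-26)**2 + 2*(-26)) = -10232 + (-75 - 4*676 - 52) = -10232 + (-75 - 2704 - 52) = -10232 - 2831 = -13063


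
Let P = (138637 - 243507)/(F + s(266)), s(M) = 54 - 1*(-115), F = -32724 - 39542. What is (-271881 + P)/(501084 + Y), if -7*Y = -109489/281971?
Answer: -38689775839721839/71306687497391389 ≈ -0.54258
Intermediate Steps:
Y = 109489/1973797 (Y = -(-109489)/(7*281971) = -⅐*(-109489/281971) = 109489/1973797 ≈ 0.055471)
F = -72266
s(M) = 169 (s(M) = 54 + 115 = 169)
P = 104870/72097 (P = (138637 - 243507)/(-72266 + 169) = -104870/(-72097) = -104870*(-1/72097) = 104870/72097 ≈ 1.4546)
(-271881 + P)/(501084 + Y) = (-271881 + 104870/72097)/(501084 + 109489/1973797) = -19601699587/(72097*989038205437/1973797) = -19601699587/72097*1973797/989038205437 = -38689775839721839/71306687497391389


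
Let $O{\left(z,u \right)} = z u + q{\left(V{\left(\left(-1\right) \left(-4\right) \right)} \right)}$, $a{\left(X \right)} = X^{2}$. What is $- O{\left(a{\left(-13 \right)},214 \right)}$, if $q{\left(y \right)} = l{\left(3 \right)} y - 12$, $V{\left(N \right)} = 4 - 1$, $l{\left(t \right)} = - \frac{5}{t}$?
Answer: $-36149$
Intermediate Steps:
$V{\left(N \right)} = 3$
$q{\left(y \right)} = -12 - \frac{5 y}{3}$ ($q{\left(y \right)} = - \frac{5}{3} y - 12 = \left(-5\right) \frac{1}{3} y - 12 = - \frac{5 y}{3} - 12 = -12 - \frac{5 y}{3}$)
$O{\left(z,u \right)} = -17 + u z$ ($O{\left(z,u \right)} = z u - 17 = u z - 17 = -17 + u z$)
$- O{\left(a{\left(-13 \right)},214 \right)} = - (-17 + 214 \left(-13\right)^{2}) = - (-17 + 214 \cdot 169) = - (-17 + 36166) = \left(-1\right) 36149 = -36149$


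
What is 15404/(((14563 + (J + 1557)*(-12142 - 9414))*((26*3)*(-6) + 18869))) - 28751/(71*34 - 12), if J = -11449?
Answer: -112817461184428357/9425325792281030 ≈ -11.970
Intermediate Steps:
15404/(((14563 + (J + 1557)*(-12142 - 9414))*((26*3)*(-6) + 18869))) - 28751/(71*34 - 12) = 15404/(((14563 + (-11449 + 1557)*(-12142 - 9414))*((26*3)*(-6) + 18869))) - 28751/(71*34 - 12) = 15404/(((14563 - 9892*(-21556))*(78*(-6) + 18869))) - 28751/(2414 - 12) = 15404/(((14563 + 213231952)*(-468 + 18869))) - 28751/2402 = 15404/((213246515*18401)) - 28751*1/2402 = 15404/3923949122515 - 28751/2402 = -112817461184428357/9425325792281030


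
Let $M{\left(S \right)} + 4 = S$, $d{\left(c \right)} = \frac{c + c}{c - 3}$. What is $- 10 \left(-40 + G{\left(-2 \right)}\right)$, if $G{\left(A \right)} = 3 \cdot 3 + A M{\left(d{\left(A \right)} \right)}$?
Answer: $246$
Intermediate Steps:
$d{\left(c \right)} = \frac{2 c}{-3 + c}$
$M{\left(S \right)} = -4 + S$
$G{\left(A \right)} = 9 + A \left(-4 + \frac{2 A}{-3 + A}\right)$ ($G{\left(A \right)} = 3 \cdot 3 + A \left(-4 + \frac{2 A}{-3 + A}\right) = 9 + A \left(-4 + \frac{2 A}{-3 + A}\right)$)
$- 10 \left(-40 + G{\left(-2 \right)}\right) = - 10 \left(-40 + \frac{-27 - 2 \left(-2\right)^{2} + 21 \left(-2\right)}{-3 - 2}\right) = - 10 \left(-40 + \frac{-27 - 8 - 42}{-5}\right) = - 10 \left(-40 - \frac{-27 - 8 - 42}{5}\right) = - 10 \left(-40 - - \frac{77}{5}\right) = - 10 \left(-40 + \frac{77}{5}\right) = \left(-10\right) \left(- \frac{123}{5}\right) = 246$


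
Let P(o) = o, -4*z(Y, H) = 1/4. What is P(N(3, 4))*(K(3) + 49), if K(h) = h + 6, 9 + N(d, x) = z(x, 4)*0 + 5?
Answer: -232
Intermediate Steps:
z(Y, H) = -1/16 (z(Y, H) = -¼/4 = -¼*¼ = -1/16)
N(d, x) = -4 (N(d, x) = -9 + (-1/16*0 + 5) = -9 + (0 + 5) = -9 + 5 = -4)
K(h) = 6 + h
P(N(3, 4))*(K(3) + 49) = -4*((6 + 3) + 49) = -4*(9 + 49) = -4*58 = -232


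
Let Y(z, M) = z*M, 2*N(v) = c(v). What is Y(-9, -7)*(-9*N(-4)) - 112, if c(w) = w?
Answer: 1022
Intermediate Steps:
N(v) = v/2
Y(z, M) = M*z
Y(-9, -7)*(-9*N(-4)) - 112 = (-7*(-9))*(-9*(-4)/2) - 112 = 63*(-9*(-2)) - 112 = 63*18 - 112 = 1134 - 112 = 1022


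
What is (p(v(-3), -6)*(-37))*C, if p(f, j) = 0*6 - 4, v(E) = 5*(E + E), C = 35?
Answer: 5180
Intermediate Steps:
v(E) = 10*E (v(E) = 5*(2*E) = 10*E)
p(f, j) = -4 (p(f, j) = 0 - 4 = -4)
(p(v(-3), -6)*(-37))*C = -4*(-37)*35 = 148*35 = 5180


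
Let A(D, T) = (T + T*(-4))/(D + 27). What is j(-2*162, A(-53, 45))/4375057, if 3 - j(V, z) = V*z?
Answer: 21909/56875741 ≈ 0.00038521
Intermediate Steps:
A(D, T) = -3*T/(27 + D) (A(D, T) = (T - 4*T)/(27 + D) = (-3*T)/(27 + D) = -3*T/(27 + D))
j(V, z) = 3 - V*z
j(-2*162, A(-53, 45))/4375057 = (3 - (-2*162)*(-3*45/(27 - 53)))/4375057 = (3 - 1*(-324)*(-3*45/(-26)))*(1/4375057) = (3 - 1*(-324)*(-3*45*(-1/26)))*(1/4375057) = (3 - 1*(-324)*135/26)*(1/4375057) = (3 + 21870/13)*(1/4375057) = (21909/13)*(1/4375057) = 21909/56875741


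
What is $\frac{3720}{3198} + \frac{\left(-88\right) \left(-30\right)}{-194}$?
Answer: $- \frac{643420}{51701} \approx -12.445$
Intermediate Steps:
$\frac{3720}{3198} + \frac{\left(-88\right) \left(-30\right)}{-194} = 3720 \cdot \frac{1}{3198} + 2640 \left(- \frac{1}{194}\right) = \frac{620}{533} - \frac{1320}{97} = - \frac{643420}{51701}$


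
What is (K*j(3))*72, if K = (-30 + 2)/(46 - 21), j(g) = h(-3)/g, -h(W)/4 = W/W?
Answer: 2688/25 ≈ 107.52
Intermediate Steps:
h(W) = -4 (h(W) = -4*W/W = -4*1 = -4)
j(g) = -4/g
K = -28/25 ≈ -1.1200
(K*j(3))*72 = -(-112)/(25*3)*72 = -28/25*(-4/3)*72 = (112/75)*72 = 2688/25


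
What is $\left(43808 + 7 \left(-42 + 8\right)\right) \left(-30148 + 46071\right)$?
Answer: $693765110$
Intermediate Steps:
$\left(43808 + 7 \left(-42 + 8\right)\right) \left(-30148 + 46071\right) = \left(43808 + 7 \left(-34\right)\right) 15923 = \left(43808 - 238\right) 15923 = 43570 \cdot 15923 = 693765110$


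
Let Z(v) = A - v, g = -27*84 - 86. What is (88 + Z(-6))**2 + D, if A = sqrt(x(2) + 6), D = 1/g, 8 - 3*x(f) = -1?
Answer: 22148785/2354 ≈ 9409.0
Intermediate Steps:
x(f) = 3 (x(f) = 8/3 - 1/3*(-1) = 8/3 + 1/3 = 3)
g = -2354 (g = -2268 - 86 = -2354)
D = -1/2354 (D = 1/(-2354) = -1/2354 ≈ -0.00042481)
A = 3 (A = sqrt(3 + 6) = sqrt(9) = 3)
Z(v) = 3 - v
(88 + Z(-6))**2 + D = (88 + (3 - 1*(-6)))**2 - 1/2354 = (88 + (3 + 6))**2 - 1/2354 = (88 + 9)**2 - 1/2354 = 97**2 - 1/2354 = 9409 - 1/2354 = 22148785/2354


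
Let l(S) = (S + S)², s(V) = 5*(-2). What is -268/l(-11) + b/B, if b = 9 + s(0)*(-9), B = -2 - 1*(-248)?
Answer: -1501/9922 ≈ -0.15128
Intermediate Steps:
s(V) = -10
B = 246 (B = -2 + 248 = 246)
l(S) = 4*S² (l(S) = (2*S)² = 4*S²)
b = 99 (b = 9 - 10*(-9) = 9 + 90 = 99)
-268/l(-11) + b/B = -268/(4*(-11)²) + 99/246 = -268/(4*121) + 99*(1/246) = -268/484 + 33/82 = -268*1/484 + 33/82 = -67/121 + 33/82 = -1501/9922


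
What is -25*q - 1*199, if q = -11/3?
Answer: -322/3 ≈ -107.33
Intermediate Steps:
q = -11/3 (q = -11*⅓ = -11/3 ≈ -3.6667)
-25*q - 1*199 = -25*(-11/3) - 1*199 = 275/3 - 199 = -322/3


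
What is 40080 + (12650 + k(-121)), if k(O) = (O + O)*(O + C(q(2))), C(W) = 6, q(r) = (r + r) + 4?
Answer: 80560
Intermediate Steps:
q(r) = 4 + 2*r (q(r) = 2*r + 4 = 4 + 2*r)
k(O) = 2*O*(6 + O) (k(O) = (O + O)*(O + 6) = (2*O)*(6 + O) = 2*O*(6 + O))
40080 + (12650 + k(-121)) = 40080 + (12650 + 2*(-121)*(6 - 121)) = 40080 + (12650 + 2*(-121)*(-115)) = 40080 + (12650 + 27830) = 40080 + 40480 = 80560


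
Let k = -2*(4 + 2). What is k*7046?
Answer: -84552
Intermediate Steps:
k = -12 (k = -2*6 = -12)
k*7046 = -12*7046 = -84552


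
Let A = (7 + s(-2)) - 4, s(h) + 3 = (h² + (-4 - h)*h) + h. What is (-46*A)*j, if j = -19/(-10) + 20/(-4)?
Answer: 4278/5 ≈ 855.60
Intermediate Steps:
s(h) = -3 + h + h² + h*(-4 - h) (s(h) = -3 + ((h² + (-4 - h)*h) + h) = -3 + ((h² + h*(-4 - h)) + h) = -3 + (h + h² + h*(-4 - h)) = -3 + h + h² + h*(-4 - h))
j = -31/10 (j = -19*(-⅒) + 20*(-¼) = 19/10 - 5 = -31/10 ≈ -3.1000)
A = 6 (A = (7 + (-3 - 3*(-2))) - 4 = (7 + (-3 + 6)) - 4 = (7 + 3) - 4 = 10 - 4 = 6)
(-46*A)*j = -46*6*(-31/10) = -276*(-31/10) = 4278/5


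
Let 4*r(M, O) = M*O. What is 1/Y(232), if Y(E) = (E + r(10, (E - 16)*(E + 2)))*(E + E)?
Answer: 1/58738688 ≈ 1.7025e-8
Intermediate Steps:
r(M, O) = M*O/4 (r(M, O) = (M*O)/4 = M*O/4)
Y(E) = 2*E*(E + 5*(-16 + E)*(2 + E)/2) (Y(E) = (E + (¼)*10*((E - 16)*(E + 2)))*(E + E) = (E + (¼)*10*((-16 + E)*(2 + E)))*(2*E) = (E + 5*(-16 + E)*(2 + E)/2)*(2*E) = 2*E*(E + 5*(-16 + E)*(2 + E)/2))
1/Y(232) = 1/(232*(-160 - 68*232 + 5*232²)) = 1/(232*(-160 - 15776 + 5*53824)) = 1/(232*(-160 - 15776 + 269120)) = 1/(232*253184) = 1/58738688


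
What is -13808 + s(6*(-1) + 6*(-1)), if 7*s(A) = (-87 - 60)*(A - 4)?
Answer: -13472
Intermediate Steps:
s(A) = 84 - 21*A (s(A) = ((-87 - 60)*(A - 4))/7 = (-147*(-4 + A))/7 = (588 - 147*A)/7 = 84 - 21*A)
-13808 + s(6*(-1) + 6*(-1)) = -13808 + (84 - 21*(6*(-1) + 6*(-1))) = -13808 + (84 - 21*(-6 - 6)) = -13808 + (84 - 21*(-12)) = -13808 + (84 + 252) = -13808 + 336 = -13472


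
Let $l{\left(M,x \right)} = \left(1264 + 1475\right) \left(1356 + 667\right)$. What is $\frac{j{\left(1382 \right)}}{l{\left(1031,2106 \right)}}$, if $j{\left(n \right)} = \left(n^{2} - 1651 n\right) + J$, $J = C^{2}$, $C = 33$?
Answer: $- \frac{370669}{5540997} \approx -0.066896$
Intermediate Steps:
$l{\left(M,x \right)} = 5540997$ ($l{\left(M,x \right)} = 2739 \cdot 2023 = 5540997$)
$J = 1089$ ($J = 33^{2} = 1089$)
$j{\left(n \right)} = 1089 + n^{2} - 1651 n$ ($j{\left(n \right)} = \left(n^{2} - 1651 n\right) + 1089 = 1089 + n^{2} - 1651 n$)
$\frac{j{\left(1382 \right)}}{l{\left(1031,2106 \right)}} = \frac{1089 + 1382^{2} - 2281682}{5540997} = \left(1089 + 1909924 - 2281682\right) \frac{1}{5540997} = \left(-370669\right) \frac{1}{5540997} = - \frac{370669}{5540997}$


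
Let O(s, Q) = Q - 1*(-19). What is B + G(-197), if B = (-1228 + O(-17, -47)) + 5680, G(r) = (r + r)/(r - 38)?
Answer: 1040034/235 ≈ 4425.7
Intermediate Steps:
O(s, Q) = 19 + Q (O(s, Q) = Q + 19 = 19 + Q)
G(r) = 2*r/(-38 + r) (G(r) = (2*r)/(-38 + r) = 2*r/(-38 + r))
B = 4424 (B = (-1228 + (19 - 47)) + 5680 = (-1228 - 28) + 5680 = -1256 + 5680 = 4424)
B + G(-197) = 4424 + 2*(-197)/(-38 - 197) = 4424 + 2*(-197)/(-235) = 4424 + 2*(-197)*(-1/235) = 4424 + 394/235 = 1040034/235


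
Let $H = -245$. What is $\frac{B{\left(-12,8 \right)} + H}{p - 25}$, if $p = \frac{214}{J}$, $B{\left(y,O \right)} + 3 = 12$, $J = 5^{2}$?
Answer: $\frac{5900}{411} \approx 14.355$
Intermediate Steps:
$J = 25$
$B{\left(y,O \right)} = 9$ ($B{\left(y,O \right)} = -3 + 12 = 9$)
$p = \frac{214}{25} \approx 8.56$
$\frac{B{\left(-12,8 \right)} + H}{p - 25} = \frac{9 - 245}{\frac{214}{25} - 25} = - \frac{236}{- \frac{411}{25}} = \left(-236\right) \left(- \frac{25}{411}\right) = \frac{5900}{411}$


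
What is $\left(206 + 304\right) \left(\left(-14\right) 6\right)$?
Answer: $-42840$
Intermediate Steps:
$\left(206 + 304\right) \left(\left(-14\right) 6\right) = 510 \left(-84\right) = -42840$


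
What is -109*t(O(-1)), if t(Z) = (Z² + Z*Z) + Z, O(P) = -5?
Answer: -4905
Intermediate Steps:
t(Z) = Z + 2*Z² (t(Z) = (Z² + Z²) + Z = 2*Z² + Z = Z + 2*Z²)
-109*t(O(-1)) = -(-545)*(1 + 2*(-5)) = -(-545)*(1 - 10) = -(-545)*(-9) = -109*45 = -4905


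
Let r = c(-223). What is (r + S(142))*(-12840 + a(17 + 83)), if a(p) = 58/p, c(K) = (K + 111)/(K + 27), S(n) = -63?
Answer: 280541327/350 ≈ 8.0155e+5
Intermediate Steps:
c(K) = (111 + K)/(27 + K)
r = 4/7 (r = (111 - 223)/(27 - 223) = -112/(-196) = -1/196*(-112) = 4/7 ≈ 0.57143)
(r + S(142))*(-12840 + a(17 + 83)) = (4/7 - 63)*(-12840 + 58/(17 + 83)) = -437*(-12840 + 58/100)/7 = -437*(-12840 + 58*(1/100))/7 = -437*(-12840 + 29/50)/7 = -437/7*(-641971/50) = 280541327/350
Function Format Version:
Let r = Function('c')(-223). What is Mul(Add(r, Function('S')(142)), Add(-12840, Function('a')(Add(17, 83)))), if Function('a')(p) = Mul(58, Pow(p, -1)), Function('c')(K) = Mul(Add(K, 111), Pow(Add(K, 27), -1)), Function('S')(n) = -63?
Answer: Rational(280541327, 350) ≈ 8.0155e+5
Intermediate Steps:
Function('c')(K) = Mul(Pow(Add(27, K), -1), Add(111, K)) (Function('c')(K) = Mul(Add(111, K), Pow(Add(27, K), -1)) = Mul(Pow(Add(27, K), -1), Add(111, K)))
r = Rational(4, 7) (r = Mul(Pow(Add(27, -223), -1), Add(111, -223)) = Mul(Pow(-196, -1), -112) = Mul(Rational(-1, 196), -112) = Rational(4, 7) ≈ 0.57143)
Mul(Add(r, Function('S')(142)), Add(-12840, Function('a')(Add(17, 83)))) = Mul(Add(Rational(4, 7), -63), Add(-12840, Mul(58, Pow(Add(17, 83), -1)))) = Mul(Rational(-437, 7), Add(-12840, Mul(58, Pow(100, -1)))) = Mul(Rational(-437, 7), Add(-12840, Mul(58, Rational(1, 100)))) = Mul(Rational(-437, 7), Add(-12840, Rational(29, 50))) = Mul(Rational(-437, 7), Rational(-641971, 50)) = Rational(280541327, 350)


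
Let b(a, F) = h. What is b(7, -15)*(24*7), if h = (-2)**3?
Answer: -1344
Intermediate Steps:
h = -8
b(a, F) = -8
b(7, -15)*(24*7) = -192*7 = -8*168 = -1344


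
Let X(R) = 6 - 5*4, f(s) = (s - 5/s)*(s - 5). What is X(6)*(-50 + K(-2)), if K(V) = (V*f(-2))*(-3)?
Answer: 994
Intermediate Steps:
f(s) = (-5 + s)*(s - 5/s) (f(s) = (s - 5/s)*(-5 + s) = (-5 + s)*(s - 5/s))
K(V) = 21*V/2 (K(V) = (V*(-5 + (-2)**2 - 5*(-2) + 25/(-2)))*(-3) = (V*(-5 + 4 + 10 + 25*(-1/2)))*(-3) = (V*(-5 + 4 + 10 - 25/2))*(-3) = (V*(-7/2))*(-3) = -7*V/2*(-3) = 21*V/2)
X(R) = -14 (X(R) = 6 - 20 = -14)
X(6)*(-50 + K(-2)) = -14*(-50 + (21/2)*(-2)) = -14*(-50 - 21) = -14*(-71) = 994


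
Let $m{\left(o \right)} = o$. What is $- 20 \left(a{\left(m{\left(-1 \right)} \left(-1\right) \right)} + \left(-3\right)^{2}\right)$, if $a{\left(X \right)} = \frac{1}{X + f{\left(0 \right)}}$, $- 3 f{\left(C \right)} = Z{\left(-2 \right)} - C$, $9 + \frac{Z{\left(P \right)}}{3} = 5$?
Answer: $-184$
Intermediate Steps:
$Z{\left(P \right)} = -12$ ($Z{\left(P \right)} = -27 + 3 \cdot 5 = -27 + 15 = -12$)
$f{\left(C \right)} = 4 + \frac{C}{3}$ ($f{\left(C \right)} = - \frac{-12 - C}{3} = 4 + \frac{C}{3}$)
$a{\left(X \right)} = \frac{1}{4 + X}$ ($a{\left(X \right)} = \frac{1}{X + \left(4 + \frac{1}{3} \cdot 0\right)} = \frac{1}{X + \left(4 + 0\right)} = \frac{1}{X + 4} = \frac{1}{4 + X}$)
$- 20 \left(a{\left(m{\left(-1 \right)} \left(-1\right) \right)} + \left(-3\right)^{2}\right) = - 20 \left(\frac{1}{4 - -1} + \left(-3\right)^{2}\right) = - 20 \left(\frac{1}{4 + 1} + 9\right) = - 20 \left(\frac{1}{5} + 9\right) = \left(-20\right) \frac{46}{5} = -184$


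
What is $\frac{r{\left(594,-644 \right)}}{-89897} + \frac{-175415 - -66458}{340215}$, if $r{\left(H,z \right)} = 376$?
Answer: $- \frac{3307609423}{10194769285} \approx -0.32444$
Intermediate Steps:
$\frac{r{\left(594,-644 \right)}}{-89897} + \frac{-175415 - -66458}{340215} = \frac{376}{-89897} + \frac{-175415 - -66458}{340215} = 376 \left(- \frac{1}{89897}\right) + \left(-175415 + 66458\right) \frac{1}{340215} = - \frac{376}{89897} - \frac{36319}{113405} = - \frac{3307609423}{10194769285}$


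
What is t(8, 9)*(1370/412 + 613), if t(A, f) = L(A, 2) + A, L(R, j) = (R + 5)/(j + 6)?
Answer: 9776151/1648 ≈ 5932.1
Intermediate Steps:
L(R, j) = (5 + R)/(6 + j)
t(A, f) = 5/8 + 9*A/8 (t(A, f) = (5 + A)/(6 + 2) + A = (5 + A)/8 + A = (5/8 + A/8) + A = 5/8 + 9*A/8)
t(8, 9)*(1370/412 + 613) = (5/8 + (9/8)*8)*(1370/412 + 613) = (5/8 + 9)*(1370*(1/412) + 613) = 77*(685/206 + 613)/8 = (77/8)*(126963/206) = 9776151/1648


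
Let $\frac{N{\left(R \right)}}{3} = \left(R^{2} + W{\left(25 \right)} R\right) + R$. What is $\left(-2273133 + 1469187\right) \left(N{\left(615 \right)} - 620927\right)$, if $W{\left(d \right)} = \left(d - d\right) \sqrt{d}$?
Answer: $-414508929978$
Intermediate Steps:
$W{\left(d \right)} = 0$ ($W{\left(d \right)} = 0 \sqrt{d} = 0$)
$N{\left(R \right)} = 3 R + 3 R^{2}$ ($N{\left(R \right)} = 3 \left(\left(R^{2} + 0 R\right) + R\right) = 3 \left(\left(R^{2} + 0\right) + R\right) = 3 \left(R^{2} + R\right) = 3 \left(R + R^{2}\right) = 3 R + 3 R^{2}$)
$\left(-2273133 + 1469187\right) \left(N{\left(615 \right)} - 620927\right) = \left(-2273133 + 1469187\right) \left(3 \cdot 615 \left(1 + 615\right) - 620927\right) = - 803946 \left(3 \cdot 615 \cdot 616 - 620927\right) = - 803946 \left(1136520 - 620927\right) = \left(-803946\right) 515593 = -414508929978$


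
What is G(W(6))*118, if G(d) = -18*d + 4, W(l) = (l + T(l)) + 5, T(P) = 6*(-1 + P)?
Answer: -86612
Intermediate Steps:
T(P) = -6 + 6*P
W(l) = -1 + 7*l (W(l) = (l + (-6 + 6*l)) + 5 = (-6 + 7*l) + 5 = -1 + 7*l)
G(d) = 4 - 18*d
G(W(6))*118 = (4 - 18*(-1 + 7*6))*118 = (4 - 18*(-1 + 42))*118 = (4 - 18*41)*118 = (4 - 738)*118 = -734*118 = -86612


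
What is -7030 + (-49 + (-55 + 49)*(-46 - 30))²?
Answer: 158619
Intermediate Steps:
-7030 + (-49 + (-55 + 49)*(-46 - 30))² = -7030 + (-49 - 6*(-76))² = -7030 + (-49 + 456)² = -7030 + 407² = -7030 + 165649 = 158619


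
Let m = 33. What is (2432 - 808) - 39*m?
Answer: 337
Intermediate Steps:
(2432 - 808) - 39*m = (2432 - 808) - 39*33 = 1624 - 1287 = 337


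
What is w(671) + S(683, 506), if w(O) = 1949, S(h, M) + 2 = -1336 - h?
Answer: -72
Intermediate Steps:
S(h, M) = -1338 - h (S(h, M) = -2 + (-1336 - h) = -1338 - h)
w(671) + S(683, 506) = 1949 + (-1338 - 1*683) = 1949 + (-1338 - 683) = 1949 - 2021 = -72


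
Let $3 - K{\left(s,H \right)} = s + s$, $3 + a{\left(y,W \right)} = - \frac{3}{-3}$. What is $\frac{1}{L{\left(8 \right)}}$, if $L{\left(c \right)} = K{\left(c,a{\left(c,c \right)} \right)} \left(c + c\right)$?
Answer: $- \frac{1}{208} \approx -0.0048077$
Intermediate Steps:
$a{\left(y,W \right)} = -2$ ($a{\left(y,W \right)} = -3 - \frac{3}{-3} = -3 - -1 = -3 + 1 = -2$)
$K{\left(s,H \right)} = 3 - 2 s$ ($K{\left(s,H \right)} = 3 - \left(s + s\right) = 3 - 2 s$)
$L{\left(c \right)} = 2 c \left(3 - 2 c\right)$ ($L{\left(c \right)} = \left(3 - 2 c\right) \left(c + c\right) = \left(3 - 2 c\right) 2 c = 2 c \left(3 - 2 c\right)$)
$\frac{1}{L{\left(8 \right)}} = \frac{1}{2 \cdot 8 \left(3 - 16\right)} = \frac{1}{2 \cdot 8 \left(-13\right)} = \frac{1}{-208} = - \frac{1}{208}$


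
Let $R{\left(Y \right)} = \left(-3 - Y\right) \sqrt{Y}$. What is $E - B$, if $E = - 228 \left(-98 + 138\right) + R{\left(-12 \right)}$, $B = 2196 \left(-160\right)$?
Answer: $342240 + 18 i \sqrt{3} \approx 3.4224 \cdot 10^{5} + 31.177 i$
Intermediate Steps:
$R{\left(Y \right)} = \sqrt{Y} \left(-3 - Y\right)$
$B = -351360$
$E = -9120 + 18 i \sqrt{3}$ ($E = - 228 \left(-98 + 138\right) + \sqrt{-12} \left(-3 - -12\right) = \left(-228\right) 40 + 2 i \sqrt{3} \left(-3 + 12\right) = -9120 + 2 i \sqrt{3} \cdot 9 = -9120 + 18 i \sqrt{3} \approx -9120.0 + 31.177 i$)
$E - B = \left(-9120 + 18 i \sqrt{3}\right) - -351360 = \left(-9120 + 18 i \sqrt{3}\right) + 351360 = 342240 + 18 i \sqrt{3}$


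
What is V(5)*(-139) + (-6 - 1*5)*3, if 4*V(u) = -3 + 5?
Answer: -205/2 ≈ -102.50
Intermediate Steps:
V(u) = 1/2 (V(u) = (-3 + 5)/4 = (1/4)*2 = 1/2)
V(5)*(-139) + (-6 - 1*5)*3 = (1/2)*(-139) + (-6 - 1*5)*3 = -139/2 + (-6 - 5)*3 = -139/2 - 11*3 = -139/2 - 33 = -205/2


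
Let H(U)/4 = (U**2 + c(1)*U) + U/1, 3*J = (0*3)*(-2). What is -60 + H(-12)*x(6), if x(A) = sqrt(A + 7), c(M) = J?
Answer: -60 + 528*sqrt(13) ≈ 1843.7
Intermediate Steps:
J = 0 (J = ((0*3)*(-2))/3 = (0*(-2))/3 = (1/3)*0 = 0)
c(M) = 0
x(A) = sqrt(7 + A)
H(U) = 4*U + 4*U**2 (H(U) = 4*((U**2 + 0*U) + U/1) = 4*((U**2 + 0) + U*1) = 4*(U**2 + U) = 4*(U + U**2) = 4*U + 4*U**2)
-60 + H(-12)*x(6) = -60 + (4*(-12)*(1 - 12))*sqrt(7 + 6) = -60 + (4*(-12)*(-11))*sqrt(13) = -60 + 528*sqrt(13)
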